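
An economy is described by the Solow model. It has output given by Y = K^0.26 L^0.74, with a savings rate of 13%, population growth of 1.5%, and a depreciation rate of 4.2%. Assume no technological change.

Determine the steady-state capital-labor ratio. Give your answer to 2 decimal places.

k* ≈ 3.05

Steady state requires s·f(k) = (n + δ)·k, i.e. s·k^α = (n + δ)·k.
Rearranging, k^(1−α) = s / (n + δ).
k^0.74 = 0.13 / (0.015 + 0.042) = 0.13 / 0.057 = 2.2807
k* = 2.2807^(1/0.74) ≈ 3.0470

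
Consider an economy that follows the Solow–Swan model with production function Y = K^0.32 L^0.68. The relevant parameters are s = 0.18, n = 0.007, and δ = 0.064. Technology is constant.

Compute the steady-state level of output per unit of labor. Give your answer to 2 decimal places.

At the steady state, Δk = 0, so s·k^α = (n + δ)·k.
Rearranging, k^(1−α) = s / (n + δ).
k^0.68 = 0.18 / (0.007 + 0.064) = 0.18 / 0.071 = 2.5352
k* = 2.5352^(1/0.68) ≈ 3.9277
y* = (k*)^α = 3.9277^0.32 ≈ 1.5493

y* ≈ 1.55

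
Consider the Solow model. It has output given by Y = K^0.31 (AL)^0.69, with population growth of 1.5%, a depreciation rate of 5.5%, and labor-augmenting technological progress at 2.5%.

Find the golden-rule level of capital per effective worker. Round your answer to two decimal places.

k_gold ≈ 5.55

The golden rule sets f'(k) = n + g + δ, i.e. α·k^(α−1) = n + g + δ.
So k^(1−α) = α / (n + g + δ) = 0.31 / 0.095 = 3.2632.
k_gold = 3.2632^(1/0.69) ≈ 5.5515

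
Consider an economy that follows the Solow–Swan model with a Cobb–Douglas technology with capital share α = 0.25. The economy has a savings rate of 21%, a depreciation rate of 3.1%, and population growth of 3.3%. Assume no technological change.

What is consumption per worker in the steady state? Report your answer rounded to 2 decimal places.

c* ≈ 1.17

At the steady state, Δk = 0, so s·k^α = (n + δ)·k.
Dividing both sides by k: k^(1−α) = s / (n + δ).
k^0.75 = 0.21 / (0.033 + 0.031) = 0.21 / 0.064 = 3.2813
k* = 3.2813^(1/0.75) ≈ 4.8760
y* = (k*)^α = 4.8760^0.25 ≈ 1.4860
c* = (1 − s)·y* = (1 − 0.21) × 1.4860 ≈ 1.1739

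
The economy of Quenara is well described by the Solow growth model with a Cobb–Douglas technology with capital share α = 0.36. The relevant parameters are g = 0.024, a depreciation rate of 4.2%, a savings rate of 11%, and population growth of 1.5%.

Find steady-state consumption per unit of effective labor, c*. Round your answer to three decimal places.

At the steady state, Δk = 0, so s·k^α = (n + g + δ)·k.
Dividing both sides by k: k^(1−α) = s / (n + g + δ).
k^0.64 = 0.11 / (0.015 + 0.024 + 0.042) = 0.11 / 0.081 = 1.3580
k* = 1.3580^(1/0.64) ≈ 1.6131
y* = (k*)^α = 1.6131^0.36 ≈ 1.1878
c* = (1 − s)·y* = (1 − 0.11) × 1.1878 ≈ 1.0571

c* ≈ 1.057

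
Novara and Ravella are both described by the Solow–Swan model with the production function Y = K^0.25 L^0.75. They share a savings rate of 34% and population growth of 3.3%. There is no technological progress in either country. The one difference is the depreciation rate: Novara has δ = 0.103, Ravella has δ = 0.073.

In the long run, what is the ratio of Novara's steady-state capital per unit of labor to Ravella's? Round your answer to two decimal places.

k*_N / k*_R ≈ 0.72

Steady-state k* = [s/(n + δ)]^(1/(1−α)), so the ratio is [ (s_N/(n + δ)_N) / (s_R/(n + δ)_R) ]^1.3333.
s_N/(n + δ)_N = 0.34/0.136 = 2.5000; s_R/(n + δ)_R = 0.34/0.106 = 3.2075.
Ratio = (2.5000/3.2075)^1.3333 = 0.7794^1.3333 ≈ 0.7173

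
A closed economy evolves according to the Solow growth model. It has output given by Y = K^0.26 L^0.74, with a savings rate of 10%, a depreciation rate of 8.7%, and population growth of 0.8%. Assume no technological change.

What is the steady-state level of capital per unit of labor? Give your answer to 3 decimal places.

In steady state, investment equals break-even investment: s·k^α = (n + δ)·k.
Rearranging, k^(1−α) = s / (n + δ).
k^0.74 = 0.10 / (0.008 + 0.087) = 0.10 / 0.095 = 1.0526
k* = 1.0526^(1/0.74) ≈ 1.0717

k* = 1.072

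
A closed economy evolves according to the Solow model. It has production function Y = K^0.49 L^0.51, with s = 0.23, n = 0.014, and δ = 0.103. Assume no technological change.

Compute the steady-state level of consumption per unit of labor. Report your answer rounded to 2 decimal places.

In steady state, investment equals break-even investment: s·k^α = (n + δ)·k.
Rearranging, k^(1−α) = s / (n + δ).
k^0.51 = 0.23 / (0.014 + 0.103) = 0.23 / 0.117 = 1.9658
k* = 1.9658^(1/0.51) ≈ 3.7633
y* = (k*)^α = 3.7633^0.49 ≈ 1.9144
c* = (1 − s)·y* = (1 − 0.23) × 1.9144 ≈ 1.4741

c* ≈ 1.47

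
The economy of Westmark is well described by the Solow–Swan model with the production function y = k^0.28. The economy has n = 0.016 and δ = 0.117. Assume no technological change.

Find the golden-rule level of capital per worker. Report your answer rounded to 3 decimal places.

The golden rule sets f'(k) = n + δ, i.e. α·k^(α−1) = n + δ.
So k^(1−α) = α / (n + δ) = 0.28 / 0.133 = 2.1053.
k_gold = 2.1053^(1/0.72) ≈ 2.8122

k_gold ≈ 2.812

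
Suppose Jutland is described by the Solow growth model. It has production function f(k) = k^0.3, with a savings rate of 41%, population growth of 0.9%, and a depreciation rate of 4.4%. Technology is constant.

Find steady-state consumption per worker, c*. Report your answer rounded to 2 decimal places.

At the steady state, Δk = 0, so s·k^α = (n + δ)·k.
Dividing both sides by k: k^(1−α) = s / (n + δ).
k^0.7 = 0.41 / (0.009 + 0.044) = 0.41 / 0.053 = 7.7358
k* = 7.7358^(1/0.7) ≈ 18.5906
y* = (k*)^α = 18.5906^0.3 ≈ 2.4032
c* = (1 − s)·y* = (1 − 0.41) × 2.4032 ≈ 1.4179

c* ≈ 1.42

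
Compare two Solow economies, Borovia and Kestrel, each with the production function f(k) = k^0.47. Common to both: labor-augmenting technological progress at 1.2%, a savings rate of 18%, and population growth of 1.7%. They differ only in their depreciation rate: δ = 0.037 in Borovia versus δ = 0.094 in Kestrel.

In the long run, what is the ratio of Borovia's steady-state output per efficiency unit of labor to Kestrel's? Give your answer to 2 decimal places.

Steady-state y* = [s/(n + g + δ)]^(α/(1−α)), so the ratio is [ (s_B/(n + g + δ)_B) / (s_K/(n + g + δ)_K) ]^0.8868.
s_B/(n + g + δ)_B = 0.18/0.066 = 2.7273; s_K/(n + g + δ)_K = 0.18/0.123 = 1.4634.
Ratio = (2.7273/1.4634)^0.8868 = 1.8637^0.8868 ≈ 1.7369

ratio ≈ 1.74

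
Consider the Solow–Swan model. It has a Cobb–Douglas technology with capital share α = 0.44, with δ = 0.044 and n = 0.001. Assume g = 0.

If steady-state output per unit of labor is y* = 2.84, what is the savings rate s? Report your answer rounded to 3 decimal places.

s ≈ 0.170

At the steady state, Δk = 0, so s·k^α = (n + δ)·k.
Since y* = [s/(n + δ)]^(α/(1−α)), we have s/(n + δ) = (y*)^((1−α)/α) = 2.84^1.2727 = 3.7752.
Therefore s = 3.7752 × (n + δ) = 3.7752 × 0.045 = 0.1699.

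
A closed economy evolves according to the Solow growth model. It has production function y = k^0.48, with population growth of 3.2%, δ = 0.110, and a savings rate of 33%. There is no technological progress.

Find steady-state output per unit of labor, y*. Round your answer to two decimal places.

y* ≈ 2.18

At the steady state, Δk = 0, so s·k^α = (n + δ)·k.
Rearranging, k^(1−α) = s / (n + δ).
k^0.52 = 0.33 / (0.032 + 0.110) = 0.33 / 0.142 = 2.3239
k* = 2.3239^(1/0.52) ≈ 5.0613
y* = (k*)^α = 5.0613^0.48 ≈ 2.1779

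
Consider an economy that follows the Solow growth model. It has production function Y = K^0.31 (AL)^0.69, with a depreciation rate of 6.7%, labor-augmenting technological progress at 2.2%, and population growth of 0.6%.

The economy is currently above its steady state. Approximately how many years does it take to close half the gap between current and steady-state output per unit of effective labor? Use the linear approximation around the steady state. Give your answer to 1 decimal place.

Near the steady state the convergence rate is λ = (1 − α)(n + g + δ).
λ = (1 − 0.31) × 0.095 = 0.69 × 0.095 = 0.06555
Half-life = ln 2 / λ = 0.6931 / 0.06555 ≈ 10.57 years

about 10.6 years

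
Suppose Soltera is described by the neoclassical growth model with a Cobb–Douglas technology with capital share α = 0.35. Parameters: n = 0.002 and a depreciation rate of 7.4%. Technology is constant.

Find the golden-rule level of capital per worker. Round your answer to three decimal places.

The golden rule sets f'(k) = n + δ, i.e. α·k^(α−1) = n + δ.
So k^(1−α) = α / (n + δ) = 0.35 / 0.076 = 4.6053.
k_gold = 4.6053^(1/0.65) ≈ 10.4809

k_gold ≈ 10.481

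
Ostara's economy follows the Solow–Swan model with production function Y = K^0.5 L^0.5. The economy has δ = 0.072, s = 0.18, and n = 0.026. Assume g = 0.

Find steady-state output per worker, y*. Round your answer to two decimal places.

y* ≈ 1.84

Steady state requires s·f(k) = (n + δ)·k, i.e. s·k^α = (n + δ)·k.
Dividing both sides by k: k^(1−α) = s / (n + δ).
k^0.5 = 0.18 / (0.026 + 0.072) = 0.18 / 0.098 = 1.8367
k* = 1.8367^(1/0.5) ≈ 3.3735
y* = (k*)^α = 3.3735^0.5 ≈ 1.8367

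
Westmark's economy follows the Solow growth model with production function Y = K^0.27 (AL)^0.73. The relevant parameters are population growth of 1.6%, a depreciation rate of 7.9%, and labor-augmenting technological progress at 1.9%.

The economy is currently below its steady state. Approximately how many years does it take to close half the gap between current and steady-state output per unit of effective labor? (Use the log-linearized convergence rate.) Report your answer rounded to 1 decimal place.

Near the steady state the convergence rate is λ = (1 − α)(n + g + δ).
λ = (1 − 0.27) × 0.114 = 0.73 × 0.114 = 0.08322
Half-life = ln 2 / λ = 0.6931 / 0.08322 ≈ 8.33 years

half-life ≈ 8.3 years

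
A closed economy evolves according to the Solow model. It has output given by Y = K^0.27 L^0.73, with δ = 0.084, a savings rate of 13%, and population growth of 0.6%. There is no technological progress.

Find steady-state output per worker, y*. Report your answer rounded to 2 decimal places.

At the steady state, Δk = 0, so s·k^α = (n + δ)·k.
Dividing both sides by k: k^(1−α) = s / (n + δ).
k^0.73 = 0.13 / (0.006 + 0.084) = 0.13 / 0.090 = 1.4444
k* = 1.4444^(1/0.73) ≈ 1.6548
y* = (k*)^α = 1.6548^0.27 ≈ 1.1457

y* ≈ 1.15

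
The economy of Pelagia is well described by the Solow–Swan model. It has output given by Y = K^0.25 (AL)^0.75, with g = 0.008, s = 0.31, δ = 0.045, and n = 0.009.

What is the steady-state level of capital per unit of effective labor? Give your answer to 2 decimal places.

In steady state, investment equals break-even investment: s·k^α = (n + g + δ)·k.
Dividing both sides by k: k^(1−α) = s / (n + g + δ).
k^0.75 = 0.31 / (0.009 + 0.008 + 0.045) = 0.31 / 0.062 = 5.0000
k* = 5.0000^(1/0.75) ≈ 8.5499

k* ≈ 8.55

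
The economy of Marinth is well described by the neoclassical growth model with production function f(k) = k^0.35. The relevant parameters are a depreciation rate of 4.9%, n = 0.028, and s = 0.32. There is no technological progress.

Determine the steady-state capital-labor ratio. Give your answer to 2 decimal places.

k* = 8.95

Steady state requires s·f(k) = (n + δ)·k, i.e. s·k^α = (n + δ)·k.
Dividing both sides by k: k^(1−α) = s / (n + δ).
k^0.65 = 0.32 / (0.028 + 0.049) = 0.32 / 0.077 = 4.1558
k* = 4.1558^(1/0.65) ≈ 8.9490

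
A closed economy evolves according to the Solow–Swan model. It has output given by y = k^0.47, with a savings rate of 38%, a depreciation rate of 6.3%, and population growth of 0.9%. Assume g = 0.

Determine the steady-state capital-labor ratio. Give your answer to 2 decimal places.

k* ≈ 23.07

Steady state requires s·f(k) = (n + δ)·k, i.e. s·k^α = (n + δ)·k.
Dividing both sides by k: k^(1−α) = s / (n + δ).
k^0.53 = 0.38 / (0.009 + 0.063) = 0.38 / 0.072 = 5.2778
k* = 5.2778^(1/0.53) ≈ 23.0738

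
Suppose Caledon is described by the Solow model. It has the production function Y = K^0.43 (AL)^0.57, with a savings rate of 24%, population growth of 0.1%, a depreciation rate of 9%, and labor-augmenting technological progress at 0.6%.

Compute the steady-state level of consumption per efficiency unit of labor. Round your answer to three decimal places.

At the steady state, Δk = 0, so s·k^α = (n + g + δ)·k.
Dividing both sides by k: k^(1−α) = s / (n + g + δ).
k^0.57 = 0.24 / (0.001 + 0.006 + 0.090) = 0.24 / 0.097 = 2.4742
k* = 2.4742^(1/0.57) ≈ 4.9005
y* = (k*)^α = 4.9005^0.43 ≈ 1.9806
c* = (1 − s)·y* = (1 − 0.24) × 1.9806 ≈ 1.5053

c* = 1.505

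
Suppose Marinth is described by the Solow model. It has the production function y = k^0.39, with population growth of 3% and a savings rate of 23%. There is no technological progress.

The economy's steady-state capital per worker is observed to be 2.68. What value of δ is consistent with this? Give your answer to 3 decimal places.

In steady state, investment equals break-even investment: s·k^α = (n + δ)·k.
So s / (n + δ) = (k*)^(1−α) = 2.68^0.61 = 1.8246.
Therefore n + δ = s / 1.8246 = 0.23 / 1.8246 = 0.1261, so δ = 0.1261 − 0.030 = 0.0961.

δ ≈ 0.096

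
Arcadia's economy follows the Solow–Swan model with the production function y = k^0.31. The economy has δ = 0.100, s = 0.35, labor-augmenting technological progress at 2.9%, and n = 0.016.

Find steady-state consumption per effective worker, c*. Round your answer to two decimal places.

Steady state requires s·f(k) = (n + g + δ)·k, i.e. s·k^α = (n + g + δ)·k.
Rearranging, k^(1−α) = s / (n + g + δ).
k^0.69 = 0.35 / (0.016 + 0.029 + 0.100) = 0.35 / 0.145 = 2.4138
k* = 2.4138^(1/0.69) ≈ 3.5862
y* = (k*)^α = 3.5862^0.31 ≈ 1.4857
c* = (1 − s)·y* = (1 − 0.35) × 1.4857 ≈ 0.9657

c* ≈ 0.97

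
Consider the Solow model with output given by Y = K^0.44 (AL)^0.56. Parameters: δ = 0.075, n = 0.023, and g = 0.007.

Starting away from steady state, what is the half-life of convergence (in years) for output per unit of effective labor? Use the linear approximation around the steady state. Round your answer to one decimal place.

about 11.8 years

Near the steady state the convergence rate is λ = (1 − α)(n + g + δ).
λ = (1 − 0.44) × 0.105 = 0.56 × 0.105 = 0.0588
Half-life = ln 2 / λ = 0.6931 / 0.0588 ≈ 11.79 years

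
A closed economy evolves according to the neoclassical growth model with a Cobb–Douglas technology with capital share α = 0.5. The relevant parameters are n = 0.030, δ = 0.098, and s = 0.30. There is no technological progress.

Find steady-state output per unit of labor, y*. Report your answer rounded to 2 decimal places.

At the steady state, Δk = 0, so s·k^α = (n + δ)·k.
Rearranging, k^(1−α) = s / (n + δ).
k^0.5 = 0.30 / (0.030 + 0.098) = 0.30 / 0.128 = 2.3438
k* = 2.3438^(1/0.5) ≈ 5.4934
y* = (k*)^α = 5.4934^0.5 ≈ 2.3438

y* ≈ 2.34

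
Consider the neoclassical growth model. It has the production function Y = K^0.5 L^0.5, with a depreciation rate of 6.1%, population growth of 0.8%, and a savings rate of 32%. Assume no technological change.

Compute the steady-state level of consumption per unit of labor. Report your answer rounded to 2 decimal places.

In steady state, investment equals break-even investment: s·k^α = (n + δ)·k.
Dividing both sides by k: k^(1−α) = s / (n + δ).
k^0.5 = 0.32 / (0.008 + 0.061) = 0.32 / 0.069 = 4.6377
k* = 4.6377^(1/0.5) ≈ 21.5083
y* = (k*)^α = 21.5083^0.5 ≈ 4.6377
c* = (1 − s)·y* = (1 − 0.32) × 4.6377 ≈ 3.1536

c* = 3.15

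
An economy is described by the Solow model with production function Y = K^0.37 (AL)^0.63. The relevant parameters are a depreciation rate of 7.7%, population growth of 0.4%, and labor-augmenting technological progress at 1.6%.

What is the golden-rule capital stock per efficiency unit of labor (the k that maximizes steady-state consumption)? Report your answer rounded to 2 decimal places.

k_gold ≈ 8.37

The golden rule sets f'(k) = n + g + δ, i.e. α·k^(α−1) = n + g + δ.
So k^(1−α) = α / (n + g + δ) = 0.37 / 0.097 = 3.8144.
k_gold = 3.8144^(1/0.63) ≈ 8.3733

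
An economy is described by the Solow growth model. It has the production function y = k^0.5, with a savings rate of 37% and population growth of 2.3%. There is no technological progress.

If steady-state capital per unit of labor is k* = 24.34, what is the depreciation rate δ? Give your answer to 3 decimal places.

In steady state, investment equals break-even investment: s·k^α = (n + δ)·k.
So s / (n + δ) = (k*)^(1−α) = 24.34^0.5 = 4.9336.
Therefore n + δ = s / 4.9336 = 0.37 / 4.9336 = 0.0750, so δ = 0.0750 − 0.023 = 0.0520.

δ ≈ 0.052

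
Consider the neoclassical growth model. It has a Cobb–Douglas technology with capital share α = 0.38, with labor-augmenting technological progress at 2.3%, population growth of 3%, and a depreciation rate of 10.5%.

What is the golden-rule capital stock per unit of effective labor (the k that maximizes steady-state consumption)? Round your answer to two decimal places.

The golden rule sets f'(k) = n + g + δ, i.e. α·k^(α−1) = n + g + δ.
So k^(1−α) = α / (n + g + δ) = 0.38 / 0.158 = 2.4051.
k_gold = 2.4051^(1/0.62) ≈ 4.1184

k_gold ≈ 4.12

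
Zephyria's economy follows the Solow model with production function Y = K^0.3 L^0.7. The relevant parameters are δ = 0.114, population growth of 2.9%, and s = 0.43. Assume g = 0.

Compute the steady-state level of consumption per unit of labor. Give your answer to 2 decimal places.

c* = 0.91

Steady state requires s·f(k) = (n + δ)·k, i.e. s·k^α = (n + δ)·k.
Dividing both sides by k: k^(1−α) = s / (n + δ).
k^0.7 = 0.43 / (0.029 + 0.114) = 0.43 / 0.143 = 3.0070
k* = 3.0070^(1/0.7) ≈ 4.8200
y* = (k*)^α = 4.8200^0.3 ≈ 1.6029
c* = (1 − s)·y* = (1 − 0.43) × 1.6029 ≈ 0.9137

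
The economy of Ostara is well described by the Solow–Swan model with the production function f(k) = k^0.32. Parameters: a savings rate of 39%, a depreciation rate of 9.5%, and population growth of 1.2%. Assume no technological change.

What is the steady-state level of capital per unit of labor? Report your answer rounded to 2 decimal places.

In steady state, investment equals break-even investment: s·k^α = (n + δ)·k.
Dividing both sides by k: k^(1−α) = s / (n + δ).
k^0.68 = 0.39 / (0.012 + 0.095) = 0.39 / 0.107 = 3.6449
k* = 3.6449^(1/0.68) ≈ 6.6990

k* = 6.70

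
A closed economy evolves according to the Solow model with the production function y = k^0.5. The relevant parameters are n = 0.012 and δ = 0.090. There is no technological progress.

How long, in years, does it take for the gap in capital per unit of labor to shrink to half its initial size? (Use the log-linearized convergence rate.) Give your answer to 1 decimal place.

about 13.6 years

Near the steady state the convergence rate is λ = (1 − α)(n + δ).
λ = (1 − 0.5) × 0.102 = 0.5 × 0.102 = 0.0510
Half-life = ln 2 / λ = 0.6931 / 0.0510 ≈ 13.59 years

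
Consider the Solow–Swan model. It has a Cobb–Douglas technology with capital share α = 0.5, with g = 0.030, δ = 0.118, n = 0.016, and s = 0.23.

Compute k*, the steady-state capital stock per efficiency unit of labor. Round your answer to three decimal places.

k* ≈ 1.967

In steady state, investment equals break-even investment: s·k^α = (n + g + δ)·k.
Rearranging, k^(1−α) = s / (n + g + δ).
k^0.5 = 0.23 / (0.016 + 0.030 + 0.118) = 0.23 / 0.164 = 1.4024
k* = 1.4024^(1/0.5) ≈ 1.9667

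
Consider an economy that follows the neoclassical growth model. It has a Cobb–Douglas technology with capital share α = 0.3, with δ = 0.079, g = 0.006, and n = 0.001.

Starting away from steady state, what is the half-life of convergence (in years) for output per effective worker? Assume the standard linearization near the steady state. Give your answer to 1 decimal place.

t_½ ≈ 11.5 years

Near the steady state the convergence rate is λ = (1 − α)(n + g + δ).
λ = (1 − 0.3) × 0.086 = 0.7 × 0.086 = 0.0602
Half-life = ln 2 / λ = 0.6931 / 0.0602 ≈ 11.51 years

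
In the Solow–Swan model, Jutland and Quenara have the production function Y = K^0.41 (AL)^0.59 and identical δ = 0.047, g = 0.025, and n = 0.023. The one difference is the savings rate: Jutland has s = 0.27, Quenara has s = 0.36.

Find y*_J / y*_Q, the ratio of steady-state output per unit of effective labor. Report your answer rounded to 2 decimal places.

Steady-state y* = [s/(n + g + δ)]^(α/(1−α)), so the ratio is [ (s_J/(n + g + δ)_J) / (s_Q/(n + g + δ)_Q) ]^0.6949.
s_J/(n + g + δ)_J = 0.27/0.095 = 2.8421; s_Q/(n + g + δ)_Q = 0.36/0.095 = 3.7895.
Ratio = (2.8421/3.7895)^0.6949 = 0.7500^0.6949 ≈ 0.8188

ratio ≈ 0.82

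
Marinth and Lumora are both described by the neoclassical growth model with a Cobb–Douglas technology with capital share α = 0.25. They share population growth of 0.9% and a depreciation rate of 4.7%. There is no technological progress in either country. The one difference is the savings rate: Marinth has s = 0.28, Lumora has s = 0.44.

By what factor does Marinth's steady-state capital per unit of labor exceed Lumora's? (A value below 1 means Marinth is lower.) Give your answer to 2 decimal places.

Steady-state k* = [s/(n + δ)]^(1/(1−α)), so the ratio is [ (s_M/(n + δ)_M) / (s_L/(n + δ)_L) ]^1.3333.
s_M/(n + δ)_M = 0.28/0.056 = 5.0000; s_L/(n + δ)_L = 0.44/0.056 = 7.8571.
Ratio = (5.0000/7.8571)^1.3333 = 0.6364^1.3333 ≈ 0.5474

ratio ≈ 0.55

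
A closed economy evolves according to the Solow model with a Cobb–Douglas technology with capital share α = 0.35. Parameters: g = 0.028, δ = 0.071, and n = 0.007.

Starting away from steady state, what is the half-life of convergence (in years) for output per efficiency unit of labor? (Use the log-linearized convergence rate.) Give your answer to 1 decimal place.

Near the steady state the convergence rate is λ = (1 − α)(n + g + δ).
λ = (1 − 0.35) × 0.106 = 0.65 × 0.106 = 0.0689
Half-life = ln 2 / λ = 0.6931 / 0.0689 ≈ 10.06 years

half-life ≈ 10.1 years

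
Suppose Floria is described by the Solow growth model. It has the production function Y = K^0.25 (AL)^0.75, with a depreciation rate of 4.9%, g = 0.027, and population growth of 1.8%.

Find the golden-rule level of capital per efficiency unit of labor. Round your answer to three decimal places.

k_gold ≈ 3.685

The golden rule sets f'(k) = n + g + δ, i.e. α·k^(α−1) = n + g + δ.
So k^(1−α) = α / (n + g + δ) = 0.25 / 0.094 = 2.6596.
k_gold = 2.6596^(1/0.75) ≈ 3.6849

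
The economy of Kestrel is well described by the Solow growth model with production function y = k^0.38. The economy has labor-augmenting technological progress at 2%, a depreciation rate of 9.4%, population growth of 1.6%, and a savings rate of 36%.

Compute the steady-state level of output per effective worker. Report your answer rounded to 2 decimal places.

In steady state, investment equals break-even investment: s·k^α = (n + g + δ)·k.
Rearranging, k^(1−α) = s / (n + g + δ).
k^0.62 = 0.36 / (0.016 + 0.020 + 0.094) = 0.36 / 0.130 = 2.7692
k* = 2.7692^(1/0.62) ≈ 5.1698
y* = (k*)^α = 5.1698^0.38 ≈ 1.8669

y* = 1.87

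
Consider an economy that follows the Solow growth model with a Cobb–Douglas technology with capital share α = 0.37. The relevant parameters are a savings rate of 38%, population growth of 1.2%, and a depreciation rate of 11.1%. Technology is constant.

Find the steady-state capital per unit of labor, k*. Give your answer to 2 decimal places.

In steady state, investment equals break-even investment: s·k^α = (n + δ)·k.
Dividing both sides by k: k^(1−α) = s / (n + δ).
k^0.63 = 0.38 / (0.012 + 0.111) = 0.38 / 0.123 = 3.0894
k* = 3.0894^(1/0.63) ≈ 5.9921

k* ≈ 5.99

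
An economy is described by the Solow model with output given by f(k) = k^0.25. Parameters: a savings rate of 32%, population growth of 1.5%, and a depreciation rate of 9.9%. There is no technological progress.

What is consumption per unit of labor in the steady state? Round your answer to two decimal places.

c* ≈ 0.96

In steady state, investment equals break-even investment: s·k^α = (n + δ)·k.
Dividing both sides by k: k^(1−α) = s / (n + δ).
k^0.75 = 0.32 / (0.015 + 0.099) = 0.32 / 0.114 = 2.8070
k* = 2.8070^(1/0.75) ≈ 3.9596
y* = (k*)^α = 3.9596^0.25 ≈ 1.4106
c* = (1 − s)·y* = (1 − 0.32) × 1.4106 ≈ 0.9592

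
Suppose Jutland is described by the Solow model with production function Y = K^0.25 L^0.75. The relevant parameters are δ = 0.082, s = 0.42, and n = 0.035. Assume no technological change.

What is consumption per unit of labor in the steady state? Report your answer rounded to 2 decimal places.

In steady state, investment equals break-even investment: s·k^α = (n + δ)·k.
Dividing both sides by k: k^(1−α) = s / (n + δ).
k^0.75 = 0.42 / (0.035 + 0.082) = 0.42 / 0.117 = 3.5897
k* = 3.5897^(1/0.75) ≈ 5.4964
y* = (k*)^α = 5.4964^0.25 ≈ 1.5312
c* = (1 − s)·y* = (1 − 0.42) × 1.5312 ≈ 0.8881

c* ≈ 0.89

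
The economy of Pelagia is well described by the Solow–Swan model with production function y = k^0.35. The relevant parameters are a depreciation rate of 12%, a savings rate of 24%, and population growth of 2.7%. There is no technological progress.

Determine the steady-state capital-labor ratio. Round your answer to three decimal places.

Steady state requires s·f(k) = (n + δ)·k, i.e. s·k^α = (n + δ)·k.
Dividing both sides by k: k^(1−α) = s / (n + δ).
k^0.65 = 0.24 / (0.027 + 0.120) = 0.24 / 0.147 = 1.6327
k* = 1.6327^(1/0.65) ≈ 2.1259

k* ≈ 2.126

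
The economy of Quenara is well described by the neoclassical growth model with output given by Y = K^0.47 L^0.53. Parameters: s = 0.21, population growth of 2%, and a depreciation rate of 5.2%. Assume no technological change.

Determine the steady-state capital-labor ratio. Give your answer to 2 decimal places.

Steady state requires s·f(k) = (n + δ)·k, i.e. s·k^α = (n + δ)·k.
Rearranging, k^(1−α) = s / (n + δ).
k^0.53 = 0.21 / (0.020 + 0.052) = 0.21 / 0.072 = 2.9167
k* = 2.9167^(1/0.53) ≈ 7.5362

k* = 7.54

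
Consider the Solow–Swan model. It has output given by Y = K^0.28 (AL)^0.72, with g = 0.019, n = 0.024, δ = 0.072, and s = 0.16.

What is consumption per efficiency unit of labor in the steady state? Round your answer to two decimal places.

At the steady state, Δk = 0, so s·k^α = (n + g + δ)·k.
Rearranging, k^(1−α) = s / (n + g + δ).
k^0.72 = 0.16 / (0.024 + 0.019 + 0.072) = 0.16 / 0.115 = 1.3913
k* = 1.3913^(1/0.72) ≈ 1.5820
y* = (k*)^α = 1.5820^0.28 ≈ 1.1370
c* = (1 − s)·y* = (1 − 0.16) × 1.1370 ≈ 0.9551

c* ≈ 0.96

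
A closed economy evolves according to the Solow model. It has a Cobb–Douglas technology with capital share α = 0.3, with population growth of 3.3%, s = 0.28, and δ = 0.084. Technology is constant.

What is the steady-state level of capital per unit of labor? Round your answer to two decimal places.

Steady state requires s·f(k) = (n + δ)·k, i.e. s·k^α = (n + δ)·k.
Dividing both sides by k: k^(1−α) = s / (n + δ).
k^0.7 = 0.28 / (0.033 + 0.084) = 0.28 / 0.117 = 2.3932
k* = 2.3932^(1/0.7) ≈ 3.4786

k* ≈ 3.48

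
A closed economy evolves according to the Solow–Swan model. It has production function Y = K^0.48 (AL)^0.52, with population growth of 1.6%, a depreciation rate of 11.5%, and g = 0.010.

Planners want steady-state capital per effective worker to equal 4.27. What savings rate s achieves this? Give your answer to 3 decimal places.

Steady state requires s·f(k) = (n + g + δ)·k, i.e. s·k^α = (n + g + δ)·k.
So s / (n + g + δ) = (k*)^(1−α) = 4.27^0.52 = 2.1273.
Therefore s = 2.1273 × (n + g + δ) = 2.1273 × 0.141 = 0.2999.

s ≈ 0.300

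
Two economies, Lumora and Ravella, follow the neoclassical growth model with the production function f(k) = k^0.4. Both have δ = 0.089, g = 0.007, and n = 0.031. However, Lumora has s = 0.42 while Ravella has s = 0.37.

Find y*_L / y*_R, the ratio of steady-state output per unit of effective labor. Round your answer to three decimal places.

ratio ≈ 1.088

Steady-state y* = [s/(n + g + δ)]^(α/(1−α)), so the ratio is [ (s_L/(n + g + δ)_L) / (s_R/(n + g + δ)_R) ]^0.6667.
s_L/(n + g + δ)_L = 0.42/0.127 = 3.3071; s_R/(n + g + δ)_R = 0.37/0.127 = 2.9134.
Ratio = (3.3071/2.9134)^0.6667 = 1.1351^0.6667 ≈ 1.0882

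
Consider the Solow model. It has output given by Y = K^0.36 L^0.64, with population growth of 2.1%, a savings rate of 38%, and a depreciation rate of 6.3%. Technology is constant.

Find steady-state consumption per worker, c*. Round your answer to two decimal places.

c* ≈ 1.45

In steady state, investment equals break-even investment: s·k^α = (n + δ)·k.
Rearranging, k^(1−α) = s / (n + δ).
k^0.64 = 0.38 / (0.021 + 0.063) = 0.38 / 0.084 = 4.5238
k* = 4.5238^(1/0.64) ≈ 10.5736
y* = (k*)^α = 10.5736^0.36 ≈ 2.3373
c* = (1 − s)·y* = (1 − 0.38) × 2.3373 ≈ 1.4491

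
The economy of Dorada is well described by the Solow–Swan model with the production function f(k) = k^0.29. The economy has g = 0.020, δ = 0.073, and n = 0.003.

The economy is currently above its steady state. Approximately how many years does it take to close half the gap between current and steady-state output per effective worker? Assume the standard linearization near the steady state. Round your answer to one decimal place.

Near the steady state the convergence rate is λ = (1 − α)(n + g + δ).
λ = (1 − 0.29) × 0.096 = 0.71 × 0.096 = 0.06816
Half-life = ln 2 / λ = 0.6931 / 0.06816 ≈ 10.17 years

t_½ ≈ 10.2 years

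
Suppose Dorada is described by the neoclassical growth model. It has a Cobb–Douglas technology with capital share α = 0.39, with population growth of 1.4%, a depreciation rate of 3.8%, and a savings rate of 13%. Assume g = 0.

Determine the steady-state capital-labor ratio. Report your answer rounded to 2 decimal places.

In steady state, investment equals break-even investment: s·k^α = (n + δ)·k.
Rearranging, k^(1−α) = s / (n + δ).
k^0.61 = 0.13 / (0.014 + 0.038) = 0.13 / 0.052 = 2.5000
k* = 2.5000^(1/0.61) ≈ 4.4912

k* ≈ 4.49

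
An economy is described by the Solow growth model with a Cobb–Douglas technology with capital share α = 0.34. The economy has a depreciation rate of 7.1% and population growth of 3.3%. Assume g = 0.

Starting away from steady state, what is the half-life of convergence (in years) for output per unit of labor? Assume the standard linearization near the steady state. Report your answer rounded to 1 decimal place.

half-life ≈ 10.1 years

Near the steady state the convergence rate is λ = (1 − α)(n + δ).
λ = (1 − 0.34) × 0.104 = 0.66 × 0.104 = 0.06864
Half-life = ln 2 / λ = 0.6931 / 0.06864 ≈ 10.10 years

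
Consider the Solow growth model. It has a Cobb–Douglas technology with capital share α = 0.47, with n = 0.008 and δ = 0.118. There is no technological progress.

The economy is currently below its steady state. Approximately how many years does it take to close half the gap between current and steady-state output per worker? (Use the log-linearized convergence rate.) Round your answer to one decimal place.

t_½ ≈ 10.4 years

Near the steady state the convergence rate is λ = (1 − α)(n + δ).
λ = (1 − 0.47) × 0.126 = 0.53 × 0.126 = 0.06678
Half-life = ln 2 / λ = 0.6931 / 0.06678 ≈ 10.38 years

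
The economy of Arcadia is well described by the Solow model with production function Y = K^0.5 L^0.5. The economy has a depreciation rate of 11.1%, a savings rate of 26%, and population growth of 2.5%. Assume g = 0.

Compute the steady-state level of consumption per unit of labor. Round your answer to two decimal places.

c* ≈ 1.41

Steady state requires s·f(k) = (n + δ)·k, i.e. s·k^α = (n + δ)·k.
Rearranging, k^(1−α) = s / (n + δ).
k^0.5 = 0.26 / (0.025 + 0.111) = 0.26 / 0.136 = 1.9118
k* = 1.9118^(1/0.5) ≈ 3.6550
y* = (k*)^α = 3.6550^0.5 ≈ 1.9118
c* = (1 − s)·y* = (1 − 0.26) × 1.9118 ≈ 1.4147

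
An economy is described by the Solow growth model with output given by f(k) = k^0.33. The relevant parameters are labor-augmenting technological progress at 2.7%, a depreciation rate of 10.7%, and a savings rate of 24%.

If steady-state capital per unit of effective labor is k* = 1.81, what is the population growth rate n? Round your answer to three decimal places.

In steady state, investment equals break-even investment: s·k^α = (n + g + δ)·k.
So s / (n + g + δ) = (k*)^(1−α) = 1.81^0.67 = 1.4881.
Therefore n + g + δ = s / 1.4881 = 0.24 / 1.4881 = 0.1613, so n = 0.1613 − 0.134 = 0.0273.

n ≈ 0.027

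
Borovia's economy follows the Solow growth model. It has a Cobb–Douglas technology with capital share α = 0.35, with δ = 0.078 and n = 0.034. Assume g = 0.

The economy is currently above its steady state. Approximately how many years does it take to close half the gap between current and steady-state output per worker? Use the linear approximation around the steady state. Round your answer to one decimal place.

half-life ≈ 9.5 years

Near the steady state the convergence rate is λ = (1 − α)(n + δ).
λ = (1 − 0.35) × 0.112 = 0.65 × 0.112 = 0.0728
Half-life = ln 2 / λ = 0.6931 / 0.0728 ≈ 9.52 years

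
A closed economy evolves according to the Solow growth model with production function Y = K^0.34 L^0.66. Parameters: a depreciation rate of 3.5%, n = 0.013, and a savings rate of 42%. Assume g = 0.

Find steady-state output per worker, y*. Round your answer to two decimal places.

In steady state, investment equals break-even investment: s·k^α = (n + δ)·k.
Dividing both sides by k: k^(1−α) = s / (n + δ).
k^0.66 = 0.42 / (0.013 + 0.035) = 0.42 / 0.048 = 8.7500
k* = 8.7500^(1/0.66) ≈ 26.7476
y* = (k*)^α = 26.7476^0.34 ≈ 3.0569

y* ≈ 3.06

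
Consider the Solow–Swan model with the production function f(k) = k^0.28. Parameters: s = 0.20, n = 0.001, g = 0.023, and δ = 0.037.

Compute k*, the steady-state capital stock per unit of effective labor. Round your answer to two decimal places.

k* ≈ 5.20

In steady state, investment equals break-even investment: s·k^α = (n + g + δ)·k.
Dividing both sides by k: k^(1−α) = s / (n + g + δ).
k^0.72 = 0.20 / (0.001 + 0.023 + 0.037) = 0.20 / 0.061 = 3.2787
k* = 3.2787^(1/0.72) ≈ 5.2030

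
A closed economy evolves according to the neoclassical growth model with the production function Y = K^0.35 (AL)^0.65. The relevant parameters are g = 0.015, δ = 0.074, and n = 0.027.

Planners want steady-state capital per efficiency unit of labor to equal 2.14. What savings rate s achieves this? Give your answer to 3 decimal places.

In steady state, investment equals break-even investment: s·k^α = (n + g + δ)·k.
So s / (n + g + δ) = (k*)^(1−α) = 2.14^0.65 = 1.6397.
Therefore s = 1.6397 × (n + g + δ) = 1.6397 × 0.116 = 0.1902.

s ≈ 0.190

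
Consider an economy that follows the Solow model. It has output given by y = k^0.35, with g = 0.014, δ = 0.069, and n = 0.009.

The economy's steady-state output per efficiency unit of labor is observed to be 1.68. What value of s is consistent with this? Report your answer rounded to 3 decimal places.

s ≈ 0.241

In steady state, investment equals break-even investment: s·k^α = (n + g + δ)·k.
Since y* = [s/(n + g + δ)]^(α/(1−α)), we have s/(n + g + δ) = (y*)^((1−α)/α) = 1.68^1.8571 = 2.6207.
Therefore s = 2.6207 × (n + g + δ) = 2.6207 × 0.092 = 0.2411.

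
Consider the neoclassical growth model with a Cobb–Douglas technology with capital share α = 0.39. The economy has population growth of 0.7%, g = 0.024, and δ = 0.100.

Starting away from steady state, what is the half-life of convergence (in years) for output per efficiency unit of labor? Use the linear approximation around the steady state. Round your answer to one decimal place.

t_½ ≈ 8.7 years

Near the steady state the convergence rate is λ = (1 − α)(n + g + δ).
λ = (1 − 0.39) × 0.131 = 0.61 × 0.131 = 0.07991
Half-life = ln 2 / λ = 0.6931 / 0.07991 ≈ 8.67 years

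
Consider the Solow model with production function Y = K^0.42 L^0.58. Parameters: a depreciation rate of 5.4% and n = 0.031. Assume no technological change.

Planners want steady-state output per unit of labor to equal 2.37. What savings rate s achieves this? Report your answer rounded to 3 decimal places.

At the steady state, Δk = 0, so s·k^α = (n + δ)·k.
Since y* = [s/(n + δ)]^(α/(1−α)), we have s/(n + δ) = (y*)^((1−α)/α) = 2.37^1.381 = 3.2925.
Therefore s = 3.2925 × (n + δ) = 3.2925 × 0.085 = 0.2799.

s ≈ 0.280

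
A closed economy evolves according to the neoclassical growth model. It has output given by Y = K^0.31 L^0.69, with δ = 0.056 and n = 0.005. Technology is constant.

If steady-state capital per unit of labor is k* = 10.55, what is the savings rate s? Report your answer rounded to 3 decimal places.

s ≈ 0.310

Steady state requires s·f(k) = (n + δ)·k, i.e. s·k^α = (n + δ)·k.
So s / (n + δ) = (k*)^(1−α) = 10.55^0.69 = 5.0821.
Therefore s = 5.0821 × (n + δ) = 5.0821 × 0.061 = 0.3100.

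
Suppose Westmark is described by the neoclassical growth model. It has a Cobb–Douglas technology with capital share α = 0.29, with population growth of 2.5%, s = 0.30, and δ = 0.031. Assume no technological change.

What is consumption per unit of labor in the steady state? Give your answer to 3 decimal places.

c* ≈ 1.389

At the steady state, Δk = 0, so s·k^α = (n + δ)·k.
Rearranging, k^(1−α) = s / (n + δ).
k^0.71 = 0.30 / (0.025 + 0.031) = 0.30 / 0.056 = 5.3571
k* = 5.3571^(1/0.71) ≈ 10.6331
y* = (k*)^α = 10.6331^0.29 ≈ 1.9849
c* = (1 − s)·y* = (1 − 0.30) × 1.9849 ≈ 1.3894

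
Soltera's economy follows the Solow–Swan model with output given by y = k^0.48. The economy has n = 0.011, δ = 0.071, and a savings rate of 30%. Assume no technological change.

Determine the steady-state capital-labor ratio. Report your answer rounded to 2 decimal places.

k* ≈ 12.11

In steady state, investment equals break-even investment: s·k^α = (n + δ)·k.
Dividing both sides by k: k^(1−α) = s / (n + δ).
k^0.52 = 0.30 / (0.011 + 0.071) = 0.30 / 0.082 = 3.6585
k* = 3.6585^(1/0.52) ≈ 12.1137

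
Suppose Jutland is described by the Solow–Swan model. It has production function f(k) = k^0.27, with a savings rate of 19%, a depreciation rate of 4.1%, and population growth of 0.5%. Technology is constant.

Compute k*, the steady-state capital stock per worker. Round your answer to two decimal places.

k* = 6.98

Steady state requires s·f(k) = (n + δ)·k, i.e. s·k^α = (n + δ)·k.
Dividing both sides by k: k^(1−α) = s / (n + δ).
k^0.73 = 0.19 / (0.005 + 0.041) = 0.19 / 0.046 = 4.1304
k* = 4.1304^(1/0.73) ≈ 6.9795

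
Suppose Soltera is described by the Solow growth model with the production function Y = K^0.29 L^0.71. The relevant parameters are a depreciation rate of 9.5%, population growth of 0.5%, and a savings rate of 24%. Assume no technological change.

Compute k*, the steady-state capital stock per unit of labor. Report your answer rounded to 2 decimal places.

k* ≈ 3.43

Steady state requires s·f(k) = (n + δ)·k, i.e. s·k^α = (n + δ)·k.
Rearranging, k^(1−α) = s / (n + δ).
k^0.71 = 0.24 / (0.005 + 0.095) = 0.24 / 0.100 = 2.4000
k* = 2.4000^(1/0.71) ≈ 3.4317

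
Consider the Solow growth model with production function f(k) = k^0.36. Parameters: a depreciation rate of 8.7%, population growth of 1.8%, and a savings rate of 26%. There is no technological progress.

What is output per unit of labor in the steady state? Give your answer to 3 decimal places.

y* = 1.665

In steady state, investment equals break-even investment: s·k^α = (n + δ)·k.
Rearranging, k^(1−α) = s / (n + δ).
k^0.64 = 0.26 / (0.018 + 0.087) = 0.26 / 0.105 = 2.4762
k* = 2.4762^(1/0.64) ≈ 4.1237
y* = (k*)^α = 4.1237^0.36 ≈ 1.6653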